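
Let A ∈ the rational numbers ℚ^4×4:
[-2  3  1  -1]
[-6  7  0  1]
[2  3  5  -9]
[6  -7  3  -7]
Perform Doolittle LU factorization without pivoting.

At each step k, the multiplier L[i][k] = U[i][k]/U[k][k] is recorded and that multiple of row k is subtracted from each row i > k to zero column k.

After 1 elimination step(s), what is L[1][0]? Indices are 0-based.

Step 1: pivot at (0,0) is -2.
  row1 ← row1 − (3)·row0  ⇒  L[1][0]=3, U row1=(0, -2, -3, 4)
  row2 ← row2 − (-1)·row0  ⇒  L[2][0]=-1, U row2=(0, 6, 6, -10)
  row3 ← row3 − (-3)·row0  ⇒  L[3][0]=-3, U row3=(0, 2, 6, -10)

L[1][0] = 3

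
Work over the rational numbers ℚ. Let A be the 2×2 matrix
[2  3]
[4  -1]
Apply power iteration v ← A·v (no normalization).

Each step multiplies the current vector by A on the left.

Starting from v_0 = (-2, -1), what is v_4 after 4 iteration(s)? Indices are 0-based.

v_0 = (-2, -1).
v_1 = A·v_0 = (-7, -7).
v_2 = A·v_1 = (-35, -21).
v_3 = A·v_2 = (-133, -119).
v_4 = A·v_3 = (-623, -413).

v_4 = (-623, -413)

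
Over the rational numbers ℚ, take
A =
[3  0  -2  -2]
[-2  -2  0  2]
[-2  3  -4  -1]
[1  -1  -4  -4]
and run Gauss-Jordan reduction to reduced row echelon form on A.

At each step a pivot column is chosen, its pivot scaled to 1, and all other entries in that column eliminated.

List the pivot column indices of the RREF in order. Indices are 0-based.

pivot columns: 0, 1, 2, 3

step 1: normalize row 0 (÷3) = (1, 0, -2/3, -2/3)
  row 1: subtract -2×row0 = (0, -2, -4/3, 2/3)
  row 2: subtract -2×row0 = (0, 3, -16/3, -7/3)
  row 3: subtract 1×row0 = (0, -1, -10/3, -10/3)
step 2: normalize row 1 (÷-2) = (0, 1, 2/3, -1/3)
  row 2: subtract 3×row1 = (0, 0, -22/3, -4/3)
  row 3: subtract -1×row1 = (0, 0, -8/3, -11/3)
step 3: normalize row 2 (÷-22/3) = (0, 0, 1, 2/11)
  row 0: subtract -2/3×row2 = (1, 0, 0, -6/11)
  row 1: subtract 2/3×row2 = (0, 1, 0, -5/11)
  row 3: subtract -8/3×row2 = (0, 0, 0, -35/11)
step 4: normalize row 3 (÷-35/11) = (0, 0, 0, 1)
  row 0: subtract -6/11×row3 = (1, 0, 0, 0)
  row 1: subtract -5/11×row3 = (0, 1, 0, 0)
  row 2: subtract 2/11×row3 = (0, 0, 1, 0)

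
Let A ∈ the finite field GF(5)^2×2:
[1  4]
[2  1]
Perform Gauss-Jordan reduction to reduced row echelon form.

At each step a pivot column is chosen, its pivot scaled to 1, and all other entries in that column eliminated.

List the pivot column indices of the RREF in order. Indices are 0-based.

pivot columns: 0, 1

[1] R0 /= 1  ⇒  (1, 4)
     R1 -= 2·R0  ⇒  (0, 3)
[2] R1 /= 3  ⇒  (0, 1)
     R0 -= 4·R1  ⇒  (1, 0)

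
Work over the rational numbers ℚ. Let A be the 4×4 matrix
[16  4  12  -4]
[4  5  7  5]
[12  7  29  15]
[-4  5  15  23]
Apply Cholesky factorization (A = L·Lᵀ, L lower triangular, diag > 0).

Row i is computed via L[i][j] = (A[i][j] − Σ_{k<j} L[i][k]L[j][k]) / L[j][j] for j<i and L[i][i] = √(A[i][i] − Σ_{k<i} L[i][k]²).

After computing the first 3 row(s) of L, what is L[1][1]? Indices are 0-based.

L[1][1] = 2

Step 1: L[0][0] = √(16) = 4.
  L[1][0] = (4) / L[0][0] = 1.
Step 2: L[1][1] = √(4) = 2.
  L[2][0] = (12) / L[0][0] = 3.
  L[2][1] = (4) / L[1][1] = 2.
Step 3: L[2][2] = √(16) = 4.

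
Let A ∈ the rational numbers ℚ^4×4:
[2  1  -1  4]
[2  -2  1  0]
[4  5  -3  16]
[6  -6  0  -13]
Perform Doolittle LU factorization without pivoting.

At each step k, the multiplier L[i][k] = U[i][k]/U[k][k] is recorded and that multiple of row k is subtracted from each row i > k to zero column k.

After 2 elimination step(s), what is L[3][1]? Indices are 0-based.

L[3][1] = 3

Step 1: pivot at (0,0) is 2.
  row1 ← row1 − (1)·row0  ⇒  L[1][0]=1, U row1=(0, -3, 2, -4)
  row2 ← row2 − (2)·row0  ⇒  L[2][0]=2, U row2=(0, 3, -1, 8)
  row3 ← row3 − (3)·row0  ⇒  L[3][0]=3, U row3=(0, -9, 3, -25)
Step 2: pivot at (1,1) is -3.
  row2 ← row2 − (-1)·row1  ⇒  L[2][1]=-1, U row2=(0, 0, 1, 4)
  row3 ← row3 − (3)·row1  ⇒  L[3][1]=3, U row3=(0, 0, -3, -13)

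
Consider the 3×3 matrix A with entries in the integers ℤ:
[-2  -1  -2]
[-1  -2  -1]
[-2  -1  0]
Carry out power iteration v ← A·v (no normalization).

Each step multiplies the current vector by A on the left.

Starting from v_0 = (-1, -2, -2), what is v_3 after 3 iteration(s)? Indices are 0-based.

v_0 = (-1, -2, -2).
v_1 = A·v_0 = (8, 7, 4).
v_2 = A·v_1 = (-31, -26, -23).
v_3 = A·v_2 = (134, 106, 88).

v_3 = (134, 106, 88)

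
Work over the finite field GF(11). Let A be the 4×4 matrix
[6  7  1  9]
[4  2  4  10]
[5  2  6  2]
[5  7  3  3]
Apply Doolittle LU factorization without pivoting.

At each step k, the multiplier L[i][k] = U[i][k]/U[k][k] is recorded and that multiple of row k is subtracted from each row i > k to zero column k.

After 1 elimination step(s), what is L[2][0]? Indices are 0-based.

k=0: U[0][0]=6
  eliminate (1,0): mult=8, new row 1: (0, 1, 7, 4); set L[1][0]=8
  eliminate (2,0): mult=10, new row 2: (0, 9, 7, 0); set L[2][0]=10
  eliminate (3,0): mult=10, new row 3: (0, 3, 4, 1); set L[3][0]=10

L[2][0] = 10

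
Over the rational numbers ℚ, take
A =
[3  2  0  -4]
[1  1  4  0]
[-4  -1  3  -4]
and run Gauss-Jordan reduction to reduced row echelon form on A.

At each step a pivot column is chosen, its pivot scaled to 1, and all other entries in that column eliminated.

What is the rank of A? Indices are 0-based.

rank = 3

step 1: normalize row 0 (÷3) = (1, 2/3, 0, -4/3)
  row 1: subtract 1×row0 = (0, 1/3, 4, 4/3)
  row 2: subtract -4×row0 = (0, 5/3, 3, -28/3)
step 2: normalize row 1 (÷1/3) = (0, 1, 12, 4)
  row 0: subtract 2/3×row1 = (1, 0, -8, -4)
  row 2: subtract 5/3×row1 = (0, 0, -17, -16)
step 3: normalize row 2 (÷-17) = (0, 0, 1, 16/17)
  row 0: subtract -8×row2 = (1, 0, 0, 60/17)
  row 1: subtract 12×row2 = (0, 1, 0, -124/17)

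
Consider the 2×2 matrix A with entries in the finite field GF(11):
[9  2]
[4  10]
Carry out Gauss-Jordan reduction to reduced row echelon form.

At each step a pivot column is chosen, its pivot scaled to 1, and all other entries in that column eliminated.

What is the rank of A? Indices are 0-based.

[1] R0 /= 9  ⇒  (1, 10)
     R1 -= 4·R0  ⇒  (0, 3)
[2] R1 /= 3  ⇒  (0, 1)
     R0 -= 10·R1  ⇒  (1, 0)

rank = 2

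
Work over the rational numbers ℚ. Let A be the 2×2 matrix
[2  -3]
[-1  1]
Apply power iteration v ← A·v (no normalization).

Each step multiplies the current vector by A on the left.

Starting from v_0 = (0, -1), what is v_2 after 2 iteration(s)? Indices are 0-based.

v_0 = (0, -1).
v_1 = A·v_0 = (3, -1).
v_2 = A·v_1 = (9, -4).

v_2 = (9, -4)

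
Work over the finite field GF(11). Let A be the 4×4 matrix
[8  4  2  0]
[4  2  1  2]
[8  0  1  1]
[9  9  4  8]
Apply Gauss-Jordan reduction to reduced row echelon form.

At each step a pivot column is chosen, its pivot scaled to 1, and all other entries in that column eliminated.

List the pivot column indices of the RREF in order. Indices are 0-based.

pivot columns: 0, 1, 2, 3

[1] R0 /= 8  ⇒  (1, 6, 3, 0)
     R1 -= 4·R0  ⇒  (0, 0, 0, 2)
     R2 -= 8·R0  ⇒  (0, 7, 10, 1)
     R3 -= 9·R0  ⇒  (0, 10, 10, 8)
[2] R1 <-> R2
[2] R1 /= 7  ⇒  (0, 1, 3, 8)
     R0 -= 6·R1  ⇒  (1, 0, 7, 7)
     R3 -= 10·R1  ⇒  (0, 0, 2, 5)
[3] R2 <-> R3
[3] R2 /= 2  ⇒  (0, 0, 1, 8)
     R0 -= 7·R2  ⇒  (1, 0, 0, 6)
     R1 -= 3·R2  ⇒  (0, 1, 0, 6)
[4] R3 /= 2  ⇒  (0, 0, 0, 1)
     R0 -= 6·R3  ⇒  (1, 0, 0, 0)
     R1 -= 6·R3  ⇒  (0, 1, 0, 0)
     R2 -= 8·R3  ⇒  (0, 0, 1, 0)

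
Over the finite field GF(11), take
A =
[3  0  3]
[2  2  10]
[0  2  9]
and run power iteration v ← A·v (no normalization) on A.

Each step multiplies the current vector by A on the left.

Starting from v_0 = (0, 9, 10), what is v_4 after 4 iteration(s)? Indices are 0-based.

v_4 = (8, 5, 2)

v_0 = (0, 9, 10).
v_1 = A·v_0 = (8, 8, 9).
v_2 = A·v_1 = (7, 1, 9).
v_3 = A·v_2 = (4, 7, 6).
v_4 = A·v_3 = (8, 5, 2).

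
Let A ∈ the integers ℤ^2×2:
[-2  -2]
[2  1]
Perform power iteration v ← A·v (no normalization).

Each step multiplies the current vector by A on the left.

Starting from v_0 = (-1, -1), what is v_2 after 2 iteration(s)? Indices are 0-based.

v_2 = (-2, 5)

v_0 = (-1, -1).
v_1 = A·v_0 = (4, -3).
v_2 = A·v_1 = (-2, 5).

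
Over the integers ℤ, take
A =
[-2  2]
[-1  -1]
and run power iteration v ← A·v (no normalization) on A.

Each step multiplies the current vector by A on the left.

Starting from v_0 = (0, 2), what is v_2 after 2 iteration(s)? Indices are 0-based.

v_2 = (-12, -2)

v_0 = (0, 2).
v_1 = A·v_0 = (4, -2).
v_2 = A·v_1 = (-12, -2).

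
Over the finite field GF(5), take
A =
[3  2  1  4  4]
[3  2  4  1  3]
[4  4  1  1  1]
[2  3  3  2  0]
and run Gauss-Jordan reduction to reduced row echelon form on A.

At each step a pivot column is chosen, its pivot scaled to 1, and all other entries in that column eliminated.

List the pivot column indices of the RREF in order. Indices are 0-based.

step 1: normalize row 0 (÷3) = (1, 4, 2, 3, 3)
  row 1: subtract 3×row0 = (0, 0, 3, 2, 4)
  row 2: subtract 4×row0 = (0, 3, 3, 4, 4)
  row 3: subtract 2×row0 = (0, 0, 4, 1, 4)
step 2: exchange rows 1,2
step 2: normalize row 1 (÷3) = (0, 1, 1, 3, 3)
  row 0: subtract 4×row1 = (1, 0, 3, 1, 1)
step 3: normalize row 2 (÷3) = (0, 0, 1, 4, 3)
  row 0: subtract 3×row2 = (1, 0, 0, 4, 2)
  row 1: subtract 1×row2 = (0, 1, 0, 4, 0)
  row 3: subtract 4×row2 = (0, 0, 0, 0, 2)
skip col 3 (zero from row 3)
step 4: normalize row 3 (÷2) = (0, 0, 0, 0, 1)
  row 0: subtract 2×row3 = (1, 0, 0, 4, 0)
  row 2: subtract 3×row3 = (0, 0, 1, 4, 0)

pivot columns: 0, 1, 2, 4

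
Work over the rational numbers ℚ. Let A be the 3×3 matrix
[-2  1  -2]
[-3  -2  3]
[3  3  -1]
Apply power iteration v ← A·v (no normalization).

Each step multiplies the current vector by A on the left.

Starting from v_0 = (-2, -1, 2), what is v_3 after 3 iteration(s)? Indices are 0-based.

v_0 = (-2, -1, 2).
v_1 = A·v_0 = (-1, 14, -11).
v_2 = A·v_1 = (38, -58, 50).
v_3 = A·v_2 = (-234, 152, -110).

v_3 = (-234, 152, -110)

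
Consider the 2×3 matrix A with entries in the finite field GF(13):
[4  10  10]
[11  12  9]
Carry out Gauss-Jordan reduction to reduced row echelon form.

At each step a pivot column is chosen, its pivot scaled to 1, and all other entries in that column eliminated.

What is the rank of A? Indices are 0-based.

[1] R0 /= 4  ⇒  (1, 9, 9)
     R1 -= 11·R0  ⇒  (0, 4, 1)
[2] R1 /= 4  ⇒  (0, 1, 10)
     R0 -= 9·R1  ⇒  (1, 0, 10)

rank = 2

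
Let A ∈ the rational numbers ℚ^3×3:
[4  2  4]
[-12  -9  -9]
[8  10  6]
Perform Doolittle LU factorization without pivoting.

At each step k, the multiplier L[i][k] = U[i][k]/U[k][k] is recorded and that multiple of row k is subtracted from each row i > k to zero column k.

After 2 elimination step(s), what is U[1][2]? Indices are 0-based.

U[1][2] = 3

[col 0] pivot 4
  R1 -= -3*R0 → (0, -3, 3)  (L[1][0] := -3)
  R2 -= 2*R0 → (0, 6, -2)  (L[2][0] := 2)
[col 1] pivot -3
  R2 -= -2*R1 → (0, 0, 4)  (L[2][1] := -2)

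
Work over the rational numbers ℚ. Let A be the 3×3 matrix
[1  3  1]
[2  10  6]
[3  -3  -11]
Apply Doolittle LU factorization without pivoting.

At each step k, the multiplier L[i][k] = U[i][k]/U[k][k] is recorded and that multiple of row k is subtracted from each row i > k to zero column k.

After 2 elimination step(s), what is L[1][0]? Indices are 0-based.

Step 1: pivot at (0,0) is 1.
  row1 ← row1 − (2)·row0  ⇒  L[1][0]=2, U row1=(0, 4, 4)
  row2 ← row2 − (3)·row0  ⇒  L[2][0]=3, U row2=(0, -12, -14)
Step 2: pivot at (1,1) is 4.
  row2 ← row2 − (-3)·row1  ⇒  L[2][1]=-3, U row2=(0, 0, -2)

L[1][0] = 2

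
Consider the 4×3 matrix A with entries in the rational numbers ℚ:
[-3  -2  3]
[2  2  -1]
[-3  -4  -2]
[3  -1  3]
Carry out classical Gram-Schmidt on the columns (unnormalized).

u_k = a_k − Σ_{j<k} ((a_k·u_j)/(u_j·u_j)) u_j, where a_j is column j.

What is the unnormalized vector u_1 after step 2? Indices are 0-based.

u_1 = (-5/31, 24/31, -67/31, -88/31)

Step 1: u_0 = a_0 = (-3, 2, -3, 3).
Step 2: u_1 = a_1 − (19/31)·u_0 = (-5/31, 24/31, -67/31, -88/31).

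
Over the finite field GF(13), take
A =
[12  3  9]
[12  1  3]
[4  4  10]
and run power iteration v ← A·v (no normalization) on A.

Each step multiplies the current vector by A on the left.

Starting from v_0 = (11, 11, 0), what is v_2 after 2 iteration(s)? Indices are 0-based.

v_0 = (11, 11, 0).
v_1 = A·v_0 = (9, 0, 10).
v_2 = A·v_1 = (3, 8, 6).

v_2 = (3, 8, 6)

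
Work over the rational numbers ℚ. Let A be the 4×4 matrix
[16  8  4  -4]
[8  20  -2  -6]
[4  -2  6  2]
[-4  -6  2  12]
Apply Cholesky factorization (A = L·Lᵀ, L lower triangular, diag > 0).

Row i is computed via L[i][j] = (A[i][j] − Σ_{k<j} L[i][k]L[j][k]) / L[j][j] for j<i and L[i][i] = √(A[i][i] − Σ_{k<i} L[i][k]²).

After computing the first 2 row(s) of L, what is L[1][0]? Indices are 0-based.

Step 1: L[0][0] = √(16) = 4.
  L[1][0] = (8) / L[0][0] = 2.
Step 2: L[1][1] = √(16) = 4.

L[1][0] = 2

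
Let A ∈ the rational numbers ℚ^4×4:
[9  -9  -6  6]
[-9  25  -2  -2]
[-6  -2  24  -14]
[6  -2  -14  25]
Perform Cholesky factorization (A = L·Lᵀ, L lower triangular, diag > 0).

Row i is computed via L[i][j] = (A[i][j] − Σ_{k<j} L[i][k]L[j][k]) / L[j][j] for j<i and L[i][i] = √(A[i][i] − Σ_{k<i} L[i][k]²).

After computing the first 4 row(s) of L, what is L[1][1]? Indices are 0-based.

Step 1: L[0][0] = √(9) = 3.
  L[1][0] = (-9) / L[0][0] = -3.
Step 2: L[1][1] = √(16) = 4.
  L[2][0] = (-6) / L[0][0] = -2.
  L[2][1] = (-8) / L[1][1] = -2.
Step 3: L[2][2] = √(16) = 4.
  L[3][0] = (6) / L[0][0] = 2.
  L[3][1] = (4) / L[1][1] = 1.
  L[3][2] = (-8) / L[2][2] = -2.
Step 4: L[3][3] = √(16) = 4.

L[1][1] = 4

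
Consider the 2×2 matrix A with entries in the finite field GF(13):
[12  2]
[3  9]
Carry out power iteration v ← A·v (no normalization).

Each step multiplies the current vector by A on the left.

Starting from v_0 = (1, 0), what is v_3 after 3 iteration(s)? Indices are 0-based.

v_0 = (1, 0).
v_1 = A·v_0 = (12, 3).
v_2 = A·v_1 = (7, 11).
v_3 = A·v_2 = (2, 3).

v_3 = (2, 3)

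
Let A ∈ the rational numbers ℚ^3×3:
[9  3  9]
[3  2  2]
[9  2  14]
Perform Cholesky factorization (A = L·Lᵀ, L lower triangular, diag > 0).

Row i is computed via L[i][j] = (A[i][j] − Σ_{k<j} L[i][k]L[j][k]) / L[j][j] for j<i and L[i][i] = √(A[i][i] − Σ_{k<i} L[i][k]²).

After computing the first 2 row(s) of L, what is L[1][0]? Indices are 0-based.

Step 1: L[0][0] = √(9) = 3.
  L[1][0] = (3) / L[0][0] = 1.
Step 2: L[1][1] = √(1) = 1.

L[1][0] = 1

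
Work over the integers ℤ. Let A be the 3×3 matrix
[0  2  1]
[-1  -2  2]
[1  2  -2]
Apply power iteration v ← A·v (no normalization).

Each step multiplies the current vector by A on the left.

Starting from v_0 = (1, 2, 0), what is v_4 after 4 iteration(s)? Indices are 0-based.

v_4 = (-59, 220, -220)

v_0 = (1, 2, 0).
v_1 = A·v_0 = (4, -5, 5).
v_2 = A·v_1 = (-5, 16, -16).
v_3 = A·v_2 = (16, -59, 59).
v_4 = A·v_3 = (-59, 220, -220).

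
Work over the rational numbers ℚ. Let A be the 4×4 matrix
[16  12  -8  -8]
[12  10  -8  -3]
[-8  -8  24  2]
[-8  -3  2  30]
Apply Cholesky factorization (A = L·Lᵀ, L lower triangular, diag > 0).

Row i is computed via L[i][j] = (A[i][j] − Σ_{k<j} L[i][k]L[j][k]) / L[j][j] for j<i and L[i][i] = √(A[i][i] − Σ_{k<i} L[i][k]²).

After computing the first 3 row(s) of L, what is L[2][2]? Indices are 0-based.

Step 1: L[0][0] = √(16) = 4.
  L[1][0] = (12) / L[0][0] = 3.
Step 2: L[1][1] = √(1) = 1.
  L[2][0] = (-8) / L[0][0] = -2.
  L[2][1] = (-2) / L[1][1] = -2.
Step 3: L[2][2] = √(16) = 4.

L[2][2] = 4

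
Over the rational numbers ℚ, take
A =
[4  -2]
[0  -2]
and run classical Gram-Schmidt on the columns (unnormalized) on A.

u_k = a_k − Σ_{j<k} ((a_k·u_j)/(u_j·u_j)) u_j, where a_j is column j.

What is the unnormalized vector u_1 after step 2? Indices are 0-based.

u_1 = (0, -2)

Step 1: u_0 = a_0 = (4, 0).
Step 2: u_1 = a_1 − (-1/2)·u_0 = (0, -2).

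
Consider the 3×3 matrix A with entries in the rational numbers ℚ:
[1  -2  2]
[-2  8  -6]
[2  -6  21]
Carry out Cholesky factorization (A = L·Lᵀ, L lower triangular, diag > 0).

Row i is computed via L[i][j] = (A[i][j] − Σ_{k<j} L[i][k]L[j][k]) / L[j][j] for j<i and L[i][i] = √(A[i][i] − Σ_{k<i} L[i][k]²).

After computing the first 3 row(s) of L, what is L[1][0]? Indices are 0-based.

Step 1: L[0][0] = √(1) = 1.
  L[1][0] = (-2) / L[0][0] = -2.
Step 2: L[1][1] = √(4) = 2.
  L[2][0] = (2) / L[0][0] = 2.
  L[2][1] = (-2) / L[1][1] = -1.
Step 3: L[2][2] = √(16) = 4.

L[1][0] = -2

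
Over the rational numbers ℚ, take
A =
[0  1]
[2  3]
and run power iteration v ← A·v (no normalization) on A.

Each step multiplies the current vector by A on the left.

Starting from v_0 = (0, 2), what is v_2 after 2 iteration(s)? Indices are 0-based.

v_2 = (6, 22)

v_0 = (0, 2).
v_1 = A·v_0 = (2, 6).
v_2 = A·v_1 = (6, 22).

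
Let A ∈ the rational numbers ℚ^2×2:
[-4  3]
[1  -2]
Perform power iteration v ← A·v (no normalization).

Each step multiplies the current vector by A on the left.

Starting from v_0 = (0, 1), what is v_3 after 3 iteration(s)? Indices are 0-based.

v_3 = (93, -32)

v_0 = (0, 1).
v_1 = A·v_0 = (3, -2).
v_2 = A·v_1 = (-18, 7).
v_3 = A·v_2 = (93, -32).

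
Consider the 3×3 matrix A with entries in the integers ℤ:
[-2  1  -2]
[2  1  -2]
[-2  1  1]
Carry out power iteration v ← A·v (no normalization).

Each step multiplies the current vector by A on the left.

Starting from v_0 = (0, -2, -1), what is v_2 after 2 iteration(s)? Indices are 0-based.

v_0 = (0, -2, -1).
v_1 = A·v_0 = (0, 0, -3).
v_2 = A·v_1 = (6, 6, -3).

v_2 = (6, 6, -3)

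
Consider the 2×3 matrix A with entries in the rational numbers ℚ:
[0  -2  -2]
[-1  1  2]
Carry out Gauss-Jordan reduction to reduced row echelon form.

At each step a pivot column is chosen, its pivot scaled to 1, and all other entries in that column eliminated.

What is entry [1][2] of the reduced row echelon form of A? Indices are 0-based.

[1] R0 <-> R1
[1] R0 /= -1  ⇒  (1, -1, -2)
[2] R1 /= -2  ⇒  (0, 1, 1)
     R0 -= -1·R1  ⇒  (1, 0, -1)

M[1][2] = 1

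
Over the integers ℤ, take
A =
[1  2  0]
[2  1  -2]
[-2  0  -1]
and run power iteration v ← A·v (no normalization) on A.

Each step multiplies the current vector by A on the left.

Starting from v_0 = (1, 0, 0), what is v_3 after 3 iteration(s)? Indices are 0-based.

v_3 = (21, 18, -10)

v_0 = (1, 0, 0).
v_1 = A·v_0 = (1, 2, -2).
v_2 = A·v_1 = (5, 8, 0).
v_3 = A·v_2 = (21, 18, -10).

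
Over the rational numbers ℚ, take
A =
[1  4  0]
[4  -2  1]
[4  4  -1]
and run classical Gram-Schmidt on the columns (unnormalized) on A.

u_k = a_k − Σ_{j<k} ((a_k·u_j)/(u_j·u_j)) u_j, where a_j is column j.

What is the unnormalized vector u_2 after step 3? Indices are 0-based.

u_2 = (20/29, 10/29, -15/29)

Step 1: u_0 = a_0 = (1, 4, 4).
Step 2: u_1 = a_1 − (4/11)·u_0 = (40/11, -38/11, 28/11).
Step 3: u_2 = a_2 − (0)·u_0 − (-11/58)·u_1 = (20/29, 10/29, -15/29).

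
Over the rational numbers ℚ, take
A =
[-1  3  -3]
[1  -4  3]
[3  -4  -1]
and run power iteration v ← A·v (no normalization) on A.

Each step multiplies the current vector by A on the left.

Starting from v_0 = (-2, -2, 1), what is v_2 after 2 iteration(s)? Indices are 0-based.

v_2 = (31, -40, -58)

v_0 = (-2, -2, 1).
v_1 = A·v_0 = (-7, 9, 1).
v_2 = A·v_1 = (31, -40, -58).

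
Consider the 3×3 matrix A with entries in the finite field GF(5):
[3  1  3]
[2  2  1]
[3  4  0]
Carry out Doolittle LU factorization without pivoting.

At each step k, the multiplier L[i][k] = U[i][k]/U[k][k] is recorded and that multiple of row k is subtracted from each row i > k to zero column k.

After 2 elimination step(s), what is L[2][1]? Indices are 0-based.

L[2][1] = 1

[col 0] pivot 3
  R1 -= 4*R0 → (0, 3, 4)  (L[1][0] := 4)
  R2 -= 1*R0 → (0, 3, 2)  (L[2][0] := 1)
[col 1] pivot 3
  R2 -= 1*R1 → (0, 0, 3)  (L[2][1] := 1)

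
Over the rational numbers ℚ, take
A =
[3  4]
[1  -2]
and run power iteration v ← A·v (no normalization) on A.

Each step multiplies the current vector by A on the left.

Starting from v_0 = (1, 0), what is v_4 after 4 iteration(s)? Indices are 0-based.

v_4 = (173, 21)

v_0 = (1, 0).
v_1 = A·v_0 = (3, 1).
v_2 = A·v_1 = (13, 1).
v_3 = A·v_2 = (43, 11).
v_4 = A·v_3 = (173, 21).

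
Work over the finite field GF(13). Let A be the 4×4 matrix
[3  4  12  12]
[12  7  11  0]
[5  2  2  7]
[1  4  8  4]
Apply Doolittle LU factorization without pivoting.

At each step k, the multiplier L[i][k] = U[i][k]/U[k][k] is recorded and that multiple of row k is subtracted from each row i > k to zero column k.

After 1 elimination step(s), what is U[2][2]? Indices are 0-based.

U[2][2] = 8

k=0: U[0][0]=3
  eliminate (1,0): mult=4, new row 1: (0, 4, 2, 4); set L[1][0]=4
  eliminate (2,0): mult=6, new row 2: (0, 4, 8, 0); set L[2][0]=6
  eliminate (3,0): mult=9, new row 3: (0, 7, 4, 0); set L[3][0]=9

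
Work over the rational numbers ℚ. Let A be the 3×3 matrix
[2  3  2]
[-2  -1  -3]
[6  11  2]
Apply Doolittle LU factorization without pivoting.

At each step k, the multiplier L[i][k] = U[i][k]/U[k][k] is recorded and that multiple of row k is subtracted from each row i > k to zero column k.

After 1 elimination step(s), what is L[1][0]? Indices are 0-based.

L[1][0] = -1

[col 0] pivot 2
  R1 -= -1*R0 → (0, 2, -1)  (L[1][0] := -1)
  R2 -= 3*R0 → (0, 2, -4)  (L[2][0] := 3)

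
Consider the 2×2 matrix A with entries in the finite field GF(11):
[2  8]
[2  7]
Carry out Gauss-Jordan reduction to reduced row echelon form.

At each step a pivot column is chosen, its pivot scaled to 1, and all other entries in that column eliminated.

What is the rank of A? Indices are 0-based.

rank = 2

step 1: normalize row 0 (÷2) = (1, 4)
  row 1: subtract 2×row0 = (0, 10)
step 2: normalize row 1 (÷10) = (0, 1)
  row 0: subtract 4×row1 = (1, 0)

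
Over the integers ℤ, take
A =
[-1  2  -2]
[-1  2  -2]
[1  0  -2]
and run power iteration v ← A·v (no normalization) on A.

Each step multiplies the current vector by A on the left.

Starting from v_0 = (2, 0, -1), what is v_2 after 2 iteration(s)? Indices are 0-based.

v_2 = (-8, -8, -8)

v_0 = (2, 0, -1).
v_1 = A·v_0 = (0, 0, 4).
v_2 = A·v_1 = (-8, -8, -8).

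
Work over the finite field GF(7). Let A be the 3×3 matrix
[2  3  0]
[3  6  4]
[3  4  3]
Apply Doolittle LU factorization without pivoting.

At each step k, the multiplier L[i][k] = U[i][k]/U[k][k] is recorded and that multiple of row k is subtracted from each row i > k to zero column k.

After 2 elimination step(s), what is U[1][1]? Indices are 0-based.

U[1][1] = 5

[col 0] pivot 2
  R1 -= 5*R0 → (0, 5, 4)  (L[1][0] := 5)
  R2 -= 5*R0 → (0, 3, 3)  (L[2][0] := 5)
[col 1] pivot 5
  R2 -= 2*R1 → (0, 0, 2)  (L[2][1] := 2)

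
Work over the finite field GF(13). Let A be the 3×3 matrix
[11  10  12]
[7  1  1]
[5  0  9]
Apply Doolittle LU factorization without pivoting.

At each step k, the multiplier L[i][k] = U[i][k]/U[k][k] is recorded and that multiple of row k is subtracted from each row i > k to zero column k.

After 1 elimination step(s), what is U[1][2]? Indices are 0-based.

U[1][2] = 4

Step 1: pivot at (0,0) is 11.
  row1 ← row1 − (3)·row0  ⇒  L[1][0]=3, U row1=(0, 10, 4)
  row2 ← row2 − (4)·row0  ⇒  L[2][0]=4, U row2=(0, 12, 0)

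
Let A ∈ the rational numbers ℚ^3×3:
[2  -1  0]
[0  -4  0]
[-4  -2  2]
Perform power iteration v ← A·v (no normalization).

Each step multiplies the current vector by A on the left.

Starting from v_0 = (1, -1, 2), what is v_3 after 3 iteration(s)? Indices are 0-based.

v_0 = (1, -1, 2).
v_1 = A·v_0 = (3, 4, 2).
v_2 = A·v_1 = (2, -16, -16).
v_3 = A·v_2 = (20, 64, -8).

v_3 = (20, 64, -8)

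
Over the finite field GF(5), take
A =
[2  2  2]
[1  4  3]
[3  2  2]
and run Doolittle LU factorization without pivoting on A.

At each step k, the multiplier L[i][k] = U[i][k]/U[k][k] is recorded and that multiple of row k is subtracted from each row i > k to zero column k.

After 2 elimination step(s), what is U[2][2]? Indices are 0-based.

[col 0] pivot 2
  R1 -= 3*R0 → (0, 3, 2)  (L[1][0] := 3)
  R2 -= 4*R0 → (0, 4, 4)  (L[2][0] := 4)
[col 1] pivot 3
  R2 -= 3*R1 → (0, 0, 3)  (L[2][1] := 3)

U[2][2] = 3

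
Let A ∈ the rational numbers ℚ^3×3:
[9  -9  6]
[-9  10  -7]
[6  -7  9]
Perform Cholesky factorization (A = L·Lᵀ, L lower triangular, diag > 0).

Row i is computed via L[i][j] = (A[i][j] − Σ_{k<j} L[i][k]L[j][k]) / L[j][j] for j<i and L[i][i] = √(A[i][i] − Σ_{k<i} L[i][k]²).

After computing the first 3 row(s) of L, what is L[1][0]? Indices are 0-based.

L[1][0] = -3

Step 1: L[0][0] = √(9) = 3.
  L[1][0] = (-9) / L[0][0] = -3.
Step 2: L[1][1] = √(1) = 1.
  L[2][0] = (6) / L[0][0] = 2.
  L[2][1] = (-1) / L[1][1] = -1.
Step 3: L[2][2] = √(4) = 2.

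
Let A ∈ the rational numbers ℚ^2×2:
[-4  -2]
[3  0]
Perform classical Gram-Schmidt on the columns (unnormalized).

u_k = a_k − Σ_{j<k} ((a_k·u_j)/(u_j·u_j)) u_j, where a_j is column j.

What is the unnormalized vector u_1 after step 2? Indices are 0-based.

u_1 = (-18/25, -24/25)

Step 1: u_0 = a_0 = (-4, 3).
Step 2: u_1 = a_1 − (8/25)·u_0 = (-18/25, -24/25).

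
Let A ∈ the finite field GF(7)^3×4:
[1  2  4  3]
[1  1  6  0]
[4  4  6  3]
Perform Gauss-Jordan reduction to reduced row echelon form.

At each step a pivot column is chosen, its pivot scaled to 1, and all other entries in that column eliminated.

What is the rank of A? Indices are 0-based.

rank = 3

pivot(0,0)=1: scale R0 → (1, 2, 4, 3)
  clear (1,0): R1 −= (1)R0 → (0, 6, 2, 4)
  clear (2,0): R2 −= (4)R0 → (0, 3, 4, 5)
pivot(1,1)=6: scale R1 → (0, 1, 5, 3)
  clear (0,1): R0 −= (2)R1 → (1, 0, 1, 4)
  clear (2,1): R2 −= (3)R1 → (0, 0, 3, 3)
pivot(2,2)=3: scale R2 → (0, 0, 1, 1)
  clear (0,2): R0 −= (1)R2 → (1, 0, 0, 3)
  clear (1,2): R1 −= (5)R2 → (0, 1, 0, 5)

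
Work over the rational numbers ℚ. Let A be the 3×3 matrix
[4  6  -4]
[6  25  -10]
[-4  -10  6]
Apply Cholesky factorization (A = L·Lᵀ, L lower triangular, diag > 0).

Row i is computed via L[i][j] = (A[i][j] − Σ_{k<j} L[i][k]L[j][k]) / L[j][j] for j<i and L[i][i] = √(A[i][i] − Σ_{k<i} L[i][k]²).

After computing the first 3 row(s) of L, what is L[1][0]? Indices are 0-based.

Step 1: L[0][0] = √(4) = 2.
  L[1][0] = (6) / L[0][0] = 3.
Step 2: L[1][1] = √(16) = 4.
  L[2][0] = (-4) / L[0][0] = -2.
  L[2][1] = (-4) / L[1][1] = -1.
Step 3: L[2][2] = √(1) = 1.

L[1][0] = 3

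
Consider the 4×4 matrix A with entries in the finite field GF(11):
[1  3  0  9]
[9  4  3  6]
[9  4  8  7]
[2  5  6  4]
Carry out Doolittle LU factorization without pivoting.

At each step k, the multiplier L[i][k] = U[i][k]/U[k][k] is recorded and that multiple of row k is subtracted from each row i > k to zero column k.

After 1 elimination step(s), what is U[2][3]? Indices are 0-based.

U[2][3] = 3

Step 1: pivot at (0,0) is 1.
  row1 ← row1 − (9)·row0  ⇒  L[1][0]=9, U row1=(0, 10, 3, 2)
  row2 ← row2 − (9)·row0  ⇒  L[2][0]=9, U row2=(0, 10, 8, 3)
  row3 ← row3 − (2)·row0  ⇒  L[3][0]=2, U row3=(0, 10, 6, 8)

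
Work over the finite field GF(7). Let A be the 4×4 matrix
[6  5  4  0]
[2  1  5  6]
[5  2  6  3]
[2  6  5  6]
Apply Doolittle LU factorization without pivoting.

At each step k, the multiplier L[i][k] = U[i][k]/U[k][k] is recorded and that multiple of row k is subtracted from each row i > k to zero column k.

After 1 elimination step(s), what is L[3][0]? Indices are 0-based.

k=0: U[0][0]=6
  eliminate (1,0): mult=5, new row 1: (0, 4, 6, 6); set L[1][0]=5
  eliminate (2,0): mult=2, new row 2: (0, 6, 5, 3); set L[2][0]=2
  eliminate (3,0): mult=5, new row 3: (0, 2, 6, 6); set L[3][0]=5

L[3][0] = 5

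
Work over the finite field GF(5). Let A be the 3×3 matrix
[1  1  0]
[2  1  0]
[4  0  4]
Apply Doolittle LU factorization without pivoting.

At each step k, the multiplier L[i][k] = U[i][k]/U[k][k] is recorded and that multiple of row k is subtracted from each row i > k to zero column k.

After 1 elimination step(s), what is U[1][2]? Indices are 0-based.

U[1][2] = 0

Step 1: pivot at (0,0) is 1.
  row1 ← row1 − (2)·row0  ⇒  L[1][0]=2, U row1=(0, 4, 0)
  row2 ← row2 − (4)·row0  ⇒  L[2][0]=4, U row2=(0, 1, 4)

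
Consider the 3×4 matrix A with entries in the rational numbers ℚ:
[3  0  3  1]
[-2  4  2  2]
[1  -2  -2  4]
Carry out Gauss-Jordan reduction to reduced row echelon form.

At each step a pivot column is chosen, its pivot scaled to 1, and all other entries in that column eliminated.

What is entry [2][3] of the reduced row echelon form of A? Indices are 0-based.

[1] R0 /= 3  ⇒  (1, 0, 1, 1/3)
     R1 -= -2·R0  ⇒  (0, 4, 4, 8/3)
     R2 -= 1·R0  ⇒  (0, -2, -3, 11/3)
[2] R1 /= 4  ⇒  (0, 1, 1, 2/3)
     R2 -= -2·R1  ⇒  (0, 0, -1, 5)
[3] R2 /= -1  ⇒  (0, 0, 1, -5)
     R0 -= 1·R2  ⇒  (1, 0, 0, 16/3)
     R1 -= 1·R2  ⇒  (0, 1, 0, 17/3)

M[2][3] = -5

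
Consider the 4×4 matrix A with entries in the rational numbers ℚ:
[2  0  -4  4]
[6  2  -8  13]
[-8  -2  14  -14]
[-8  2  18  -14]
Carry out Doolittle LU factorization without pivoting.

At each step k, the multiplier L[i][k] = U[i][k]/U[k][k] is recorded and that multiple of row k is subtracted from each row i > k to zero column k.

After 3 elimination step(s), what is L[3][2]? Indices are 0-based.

Step 1: pivot at (0,0) is 2.
  row1 ← row1 − (3)·row0  ⇒  L[1][0]=3, U row1=(0, 2, 4, 1)
  row2 ← row2 − (-4)·row0  ⇒  L[2][0]=-4, U row2=(0, -2, -2, 2)
  row3 ← row3 − (-4)·row0  ⇒  L[3][0]=-4, U row3=(0, 2, 2, 2)
Step 2: pivot at (1,1) is 2.
  row2 ← row2 − (-1)·row1  ⇒  L[2][1]=-1, U row2=(0, 0, 2, 3)
  row3 ← row3 − (1)·row1  ⇒  L[3][1]=1, U row3=(0, 0, -2, 1)
Step 3: pivot at (2,2) is 2.
  row3 ← row3 − (-1)·row2  ⇒  L[3][2]=-1, U row3=(0, 0, 0, 4)

L[3][2] = -1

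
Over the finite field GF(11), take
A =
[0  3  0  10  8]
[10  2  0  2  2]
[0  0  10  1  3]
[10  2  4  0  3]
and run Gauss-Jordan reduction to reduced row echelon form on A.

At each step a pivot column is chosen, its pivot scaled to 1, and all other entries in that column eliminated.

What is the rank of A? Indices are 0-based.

[1] R0 <-> R1
[1] R0 /= 10  ⇒  (1, 9, 0, 9, 9)
     R3 -= 10·R0  ⇒  (0, 0, 4, 9, 1)
[2] R1 /= 3  ⇒  (0, 1, 0, 7, 10)
     R0 -= 9·R1  ⇒  (1, 0, 0, 1, 7)
[3] R2 /= 10  ⇒  (0, 0, 1, 10, 8)
     R3 -= 4·R2  ⇒  (0, 0, 0, 2, 2)
[4] R3 /= 2  ⇒  (0, 0, 0, 1, 1)
     R0 -= 1·R3  ⇒  (1, 0, 0, 0, 6)
     R1 -= 7·R3  ⇒  (0, 1, 0, 0, 3)
     R2 -= 10·R3  ⇒  (0, 0, 1, 0, 9)

rank = 4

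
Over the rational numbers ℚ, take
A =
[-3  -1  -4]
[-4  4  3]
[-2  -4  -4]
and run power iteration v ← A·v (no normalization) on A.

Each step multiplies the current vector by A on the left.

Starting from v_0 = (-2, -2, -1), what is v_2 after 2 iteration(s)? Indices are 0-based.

v_0 = (-2, -2, -1).
v_1 = A·v_0 = (12, -3, 16).
v_2 = A·v_1 = (-97, -12, -76).

v_2 = (-97, -12, -76)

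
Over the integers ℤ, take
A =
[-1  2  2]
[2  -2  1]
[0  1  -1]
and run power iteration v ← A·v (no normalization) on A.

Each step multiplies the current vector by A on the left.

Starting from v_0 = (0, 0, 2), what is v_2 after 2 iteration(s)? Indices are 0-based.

v_2 = (-4, 2, 4)

v_0 = (0, 0, 2).
v_1 = A·v_0 = (4, 2, -2).
v_2 = A·v_1 = (-4, 2, 4).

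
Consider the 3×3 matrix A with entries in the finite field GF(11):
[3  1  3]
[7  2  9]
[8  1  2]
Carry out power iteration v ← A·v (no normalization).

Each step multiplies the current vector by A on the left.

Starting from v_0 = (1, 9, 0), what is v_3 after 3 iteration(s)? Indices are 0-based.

v_3 = (10, 3, 8)

v_0 = (1, 9, 0).
v_1 = A·v_0 = (1, 3, 6).
v_2 = A·v_1 = (2, 1, 1).
v_3 = A·v_2 = (10, 3, 8).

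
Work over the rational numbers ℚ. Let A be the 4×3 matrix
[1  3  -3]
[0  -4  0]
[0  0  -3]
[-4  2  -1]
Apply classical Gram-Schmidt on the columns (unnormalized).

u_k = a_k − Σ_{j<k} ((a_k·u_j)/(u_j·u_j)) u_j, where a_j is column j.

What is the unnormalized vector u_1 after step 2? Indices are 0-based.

Step 1: u_0 = a_0 = (1, 0, 0, -4).
Step 2: u_1 = a_1 − (-5/17)·u_0 = (56/17, -4, 0, 14/17).

u_1 = (56/17, -4, 0, 14/17)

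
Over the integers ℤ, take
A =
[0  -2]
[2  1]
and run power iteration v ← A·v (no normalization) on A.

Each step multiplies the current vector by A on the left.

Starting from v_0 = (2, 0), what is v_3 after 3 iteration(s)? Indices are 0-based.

v_0 = (2, 0).
v_1 = A·v_0 = (0, 4).
v_2 = A·v_1 = (-8, 4).
v_3 = A·v_2 = (-8, -12).

v_3 = (-8, -12)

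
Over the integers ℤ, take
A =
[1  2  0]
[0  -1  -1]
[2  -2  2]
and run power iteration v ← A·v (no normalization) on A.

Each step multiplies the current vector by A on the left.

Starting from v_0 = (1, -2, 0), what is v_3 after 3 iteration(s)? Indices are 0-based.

v_0 = (1, -2, 0).
v_1 = A·v_0 = (-3, 2, 6).
v_2 = A·v_1 = (1, -8, 2).
v_3 = A·v_2 = (-15, 6, 22).

v_3 = (-15, 6, 22)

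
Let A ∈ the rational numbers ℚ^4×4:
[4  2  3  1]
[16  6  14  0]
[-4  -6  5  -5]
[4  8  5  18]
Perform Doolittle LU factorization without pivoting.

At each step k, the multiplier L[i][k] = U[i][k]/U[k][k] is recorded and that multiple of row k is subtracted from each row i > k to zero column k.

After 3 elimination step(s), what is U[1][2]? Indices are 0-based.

[col 0] pivot 4
  R1 -= 4*R0 → (0, -2, 2, -4)  (L[1][0] := 4)
  R2 -= -1*R0 → (0, -4, 8, -4)  (L[2][0] := -1)
  R3 -= 1*R0 → (0, 6, 2, 17)  (L[3][0] := 1)
[col 1] pivot -2
  R2 -= 2*R1 → (0, 0, 4, 4)  (L[2][1] := 2)
  R3 -= -3*R1 → (0, 0, 8, 5)  (L[3][1] := -3)
[col 2] pivot 4
  R3 -= 2*R2 → (0, 0, 0, -3)  (L[3][2] := 2)

U[1][2] = 2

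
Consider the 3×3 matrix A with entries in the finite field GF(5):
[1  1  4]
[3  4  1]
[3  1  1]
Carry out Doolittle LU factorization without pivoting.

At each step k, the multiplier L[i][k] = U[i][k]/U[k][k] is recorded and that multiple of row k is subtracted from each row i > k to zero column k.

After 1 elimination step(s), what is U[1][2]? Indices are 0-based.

U[1][2] = 4

k=0: U[0][0]=1
  eliminate (1,0): mult=3, new row 1: (0, 1, 4); set L[1][0]=3
  eliminate (2,0): mult=3, new row 2: (0, 3, 4); set L[2][0]=3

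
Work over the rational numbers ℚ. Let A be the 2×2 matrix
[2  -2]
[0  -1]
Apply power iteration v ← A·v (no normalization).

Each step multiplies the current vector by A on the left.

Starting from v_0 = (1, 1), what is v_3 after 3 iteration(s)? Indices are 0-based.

v_0 = (1, 1).
v_1 = A·v_0 = (0, -1).
v_2 = A·v_1 = (2, 1).
v_3 = A·v_2 = (2, -1).

v_3 = (2, -1)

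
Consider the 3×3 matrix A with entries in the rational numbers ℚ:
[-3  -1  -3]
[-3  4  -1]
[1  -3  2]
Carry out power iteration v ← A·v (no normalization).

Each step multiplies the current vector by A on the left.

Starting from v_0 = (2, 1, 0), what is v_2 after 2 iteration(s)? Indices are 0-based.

v_2 = (26, 14, -3)

v_0 = (2, 1, 0).
v_1 = A·v_0 = (-7, -2, -1).
v_2 = A·v_1 = (26, 14, -3).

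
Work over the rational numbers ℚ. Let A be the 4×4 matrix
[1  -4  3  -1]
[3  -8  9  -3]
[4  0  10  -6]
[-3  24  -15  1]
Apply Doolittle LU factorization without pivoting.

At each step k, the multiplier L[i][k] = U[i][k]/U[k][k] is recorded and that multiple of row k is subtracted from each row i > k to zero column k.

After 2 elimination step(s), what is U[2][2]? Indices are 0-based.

U[2][2] = -2

[col 0] pivot 1
  R1 -= 3*R0 → (0, 4, 0, 0)  (L[1][0] := 3)
  R2 -= 4*R0 → (0, 16, -2, -2)  (L[2][0] := 4)
  R3 -= -3*R0 → (0, 12, -6, -2)  (L[3][0] := -3)
[col 1] pivot 4
  R2 -= 4*R1 → (0, 0, -2, -2)  (L[2][1] := 4)
  R3 -= 3*R1 → (0, 0, -6, -2)  (L[3][1] := 3)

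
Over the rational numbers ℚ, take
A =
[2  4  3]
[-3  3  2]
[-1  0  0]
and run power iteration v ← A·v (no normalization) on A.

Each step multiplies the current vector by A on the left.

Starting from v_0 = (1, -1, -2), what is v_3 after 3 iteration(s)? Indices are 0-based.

v_0 = (1, -1, -2).
v_1 = A·v_0 = (-8, -10, -1).
v_2 = A·v_1 = (-59, -8, 8).
v_3 = A·v_2 = (-126, 169, 59).

v_3 = (-126, 169, 59)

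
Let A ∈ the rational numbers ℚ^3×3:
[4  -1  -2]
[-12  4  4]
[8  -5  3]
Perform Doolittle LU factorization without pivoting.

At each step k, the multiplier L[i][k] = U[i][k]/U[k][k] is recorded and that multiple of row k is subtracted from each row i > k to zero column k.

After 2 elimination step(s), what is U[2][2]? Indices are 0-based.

U[2][2] = 1

Step 1: pivot at (0,0) is 4.
  row1 ← row1 − (-3)·row0  ⇒  L[1][0]=-3, U row1=(0, 1, -2)
  row2 ← row2 − (2)·row0  ⇒  L[2][0]=2, U row2=(0, -3, 7)
Step 2: pivot at (1,1) is 1.
  row2 ← row2 − (-3)·row1  ⇒  L[2][1]=-3, U row2=(0, 0, 1)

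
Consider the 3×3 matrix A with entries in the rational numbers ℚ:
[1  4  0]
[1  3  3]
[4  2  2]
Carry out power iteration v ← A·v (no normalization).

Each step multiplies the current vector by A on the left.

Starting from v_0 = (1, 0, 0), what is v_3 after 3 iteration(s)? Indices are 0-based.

v_0 = (1, 0, 0).
v_1 = A·v_0 = (1, 1, 4).
v_2 = A·v_1 = (5, 16, 14).
v_3 = A·v_2 = (69, 95, 80).

v_3 = (69, 95, 80)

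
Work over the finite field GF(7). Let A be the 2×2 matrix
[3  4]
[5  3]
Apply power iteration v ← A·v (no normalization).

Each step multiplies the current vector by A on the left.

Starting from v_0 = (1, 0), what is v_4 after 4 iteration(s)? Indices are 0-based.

v_0 = (1, 0).
v_1 = A·v_0 = (3, 5).
v_2 = A·v_1 = (1, 2).
v_3 = A·v_2 = (4, 4).
v_4 = A·v_3 = (0, 4).

v_4 = (0, 4)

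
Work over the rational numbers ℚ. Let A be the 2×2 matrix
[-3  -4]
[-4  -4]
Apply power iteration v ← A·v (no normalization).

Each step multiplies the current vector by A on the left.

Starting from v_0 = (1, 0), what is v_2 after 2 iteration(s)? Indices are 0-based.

v_0 = (1, 0).
v_1 = A·v_0 = (-3, -4).
v_2 = A·v_1 = (25, 28).

v_2 = (25, 28)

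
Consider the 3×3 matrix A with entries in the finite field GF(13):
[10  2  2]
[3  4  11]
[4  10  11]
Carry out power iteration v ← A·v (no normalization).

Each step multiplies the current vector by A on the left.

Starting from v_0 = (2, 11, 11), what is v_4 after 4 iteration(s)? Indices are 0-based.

v_4 = (2, 8, 8)

v_0 = (2, 11, 11).
v_1 = A·v_0 = (12, 2, 5).
v_2 = A·v_1 = (4, 8, 6).
v_3 = A·v_2 = (3, 6, 6).
v_4 = A·v_3 = (2, 8, 8).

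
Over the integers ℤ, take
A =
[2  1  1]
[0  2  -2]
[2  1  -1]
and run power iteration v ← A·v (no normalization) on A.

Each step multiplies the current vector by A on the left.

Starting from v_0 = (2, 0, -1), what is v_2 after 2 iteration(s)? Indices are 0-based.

v_0 = (2, 0, -1).
v_1 = A·v_0 = (3, 2, 5).
v_2 = A·v_1 = (13, -6, 3).

v_2 = (13, -6, 3)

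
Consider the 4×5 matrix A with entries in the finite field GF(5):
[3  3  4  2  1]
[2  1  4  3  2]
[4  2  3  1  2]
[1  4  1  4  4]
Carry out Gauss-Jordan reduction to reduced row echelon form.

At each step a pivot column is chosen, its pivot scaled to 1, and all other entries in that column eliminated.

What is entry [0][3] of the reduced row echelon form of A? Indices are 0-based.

M[0][3] = 4

[1] R0 /= 3  ⇒  (1, 1, 3, 4, 2)
     R1 -= 2·R0  ⇒  (0, 4, 3, 0, 3)
     R2 -= 4·R0  ⇒  (0, 3, 1, 0, 4)
     R3 -= 1·R0  ⇒  (0, 3, 3, 0, 2)
[2] R1 /= 4  ⇒  (0, 1, 2, 0, 2)
     R0 -= 1·R1  ⇒  (1, 0, 1, 4, 0)
     R2 -= 3·R1  ⇒  (0, 0, 0, 0, 3)
     R3 -= 3·R1  ⇒  (0, 0, 2, 0, 1)
[3] R2 <-> R3
[3] R2 /= 2  ⇒  (0, 0, 1, 0, 3)
     R0 -= 1·R2  ⇒  (1, 0, 0, 4, 2)
     R1 -= 2·R2  ⇒  (0, 1, 0, 0, 1)
column 3 empty below row 3
[4] R3 /= 3  ⇒  (0, 0, 0, 0, 1)
     R0 -= 2·R3  ⇒  (1, 0, 0, 4, 0)
     R1 -= 1·R3  ⇒  (0, 1, 0, 0, 0)
     R2 -= 3·R3  ⇒  (0, 0, 1, 0, 0)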